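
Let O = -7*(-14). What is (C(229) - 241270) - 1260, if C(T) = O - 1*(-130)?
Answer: -242302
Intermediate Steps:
O = 98
C(T) = 228 (C(T) = 98 - 1*(-130) = 98 + 130 = 228)
(C(229) - 241270) - 1260 = (228 - 241270) - 1260 = -241042 - 1260 = -242302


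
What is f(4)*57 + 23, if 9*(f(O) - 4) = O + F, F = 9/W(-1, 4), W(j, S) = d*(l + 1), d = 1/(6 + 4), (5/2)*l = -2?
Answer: 9379/3 ≈ 3126.3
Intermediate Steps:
l = -4/5 (l = (2/5)*(-2) = -4/5 ≈ -0.80000)
d = 1/10 ≈ 0.10000
W(j, S) = 1/50 (W(j, S) = (-4/5 + 1)/10 = (1/10)*(1/5) = 1/50)
F = 450 (F = 9/(1/50) = 9*50 = 450)
f(O) = 54 + O/9 (f(O) = 4 + (O + 450)/9 = 4 + (450 + O)/9 = 4 + (50 + O/9) = 54 + O/9)
f(4)*57 + 23 = (54 + (1/9)*4)*57 + 23 = (54 + 4/9)*57 + 23 = (490/9)*57 + 23 = 9310/3 + 23 = 9379/3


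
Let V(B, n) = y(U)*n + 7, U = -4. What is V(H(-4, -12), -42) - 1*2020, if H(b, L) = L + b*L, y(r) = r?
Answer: -1845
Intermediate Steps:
H(b, L) = L + L*b
V(B, n) = 7 - 4*n (V(B, n) = -4*n + 7 = 7 - 4*n)
V(H(-4, -12), -42) - 1*2020 = (7 - 4*(-42)) - 1*2020 = (7 + 168) - 2020 = 175 - 2020 = -1845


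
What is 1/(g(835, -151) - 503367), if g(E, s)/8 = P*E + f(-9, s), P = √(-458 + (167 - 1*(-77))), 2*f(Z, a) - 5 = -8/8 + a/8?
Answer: -2013706/1051949738009 - 26720*I*√214/1051949738009 ≈ -1.9143e-6 - 3.7158e-7*I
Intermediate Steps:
f(Z, a) = 2 + a/16 (f(Z, a) = 5/2 + (-8/8 + a/8)/2 = 5/2 + (-8*⅛ + a*(⅛))/2 = 5/2 + (-1 + a/8)/2 = 5/2 + (-½ + a/16) = 2 + a/16)
P = I*√214 (P = √(-458 + (167 + 77)) = √(-458 + 244) = √(-214) = I*√214 ≈ 14.629*I)
g(E, s) = 16 + s/2 + 8*I*E*√214 (g(E, s) = 8*((I*√214)*E + (2 + s/16)) = 8*(I*E*√214 + (2 + s/16)) = 8*(2 + s/16 + I*E*√214) = 16 + s/2 + 8*I*E*√214)
1/(g(835, -151) - 503367) = 1/((16 + (½)*(-151) + 8*I*835*√214) - 503367) = 1/((16 - 151/2 + 6680*I*√214) - 503367) = 1/((-119/2 + 6680*I*√214) - 503367) = 1/(-1006853/2 + 6680*I*√214)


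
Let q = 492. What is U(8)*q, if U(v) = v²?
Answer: 31488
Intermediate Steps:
U(8)*q = 8²*492 = 64*492 = 31488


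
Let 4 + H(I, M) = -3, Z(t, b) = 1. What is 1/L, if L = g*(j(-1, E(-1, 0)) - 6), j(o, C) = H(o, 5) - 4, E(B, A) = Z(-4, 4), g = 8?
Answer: -1/136 ≈ -0.0073529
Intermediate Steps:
H(I, M) = -7 (H(I, M) = -4 - 3 = -7)
E(B, A) = 1
j(o, C) = -11 (j(o, C) = -7 - 4 = -11)
L = -136 (L = 8*(-11 - 6) = 8*(-17) = -136)
1/L = 1/(-136) = -1/136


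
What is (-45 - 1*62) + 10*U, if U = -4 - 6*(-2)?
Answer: -27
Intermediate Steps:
U = 8 (U = -4 + 12 = 8)
(-45 - 1*62) + 10*U = (-45 - 1*62) + 10*8 = (-45 - 62) + 80 = -107 + 80 = -27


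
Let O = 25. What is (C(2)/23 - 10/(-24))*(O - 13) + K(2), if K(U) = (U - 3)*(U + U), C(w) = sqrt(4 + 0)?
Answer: 47/23 ≈ 2.0435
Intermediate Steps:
C(w) = 2 (C(w) = sqrt(4) = 2)
K(U) = 2*U*(-3 + U) (K(U) = (-3 + U)*(2*U) = 2*U*(-3 + U))
(C(2)/23 - 10/(-24))*(O - 13) + K(2) = (2/23 - 10/(-24))*(25 - 13) + 2*2*(-3 + 2) = (2*(1/23) - 10*(-1/24))*12 + 2*2*(-1) = (2/23 + 5/12)*12 - 4 = (139/276)*12 - 4 = 139/23 - 4 = 47/23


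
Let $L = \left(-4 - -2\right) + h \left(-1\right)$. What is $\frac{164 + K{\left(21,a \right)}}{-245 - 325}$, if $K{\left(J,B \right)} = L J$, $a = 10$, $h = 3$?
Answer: $- \frac{59}{570} \approx -0.10351$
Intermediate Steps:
$L = -5$ ($L = \left(-4 - -2\right) + 3 \left(-1\right) = \left(-4 + 2\right) - 3 = -2 - 3 = -5$)
$K{\left(J,B \right)} = - 5 J$
$\frac{164 + K{\left(21,a \right)}}{-245 - 325} = \frac{164 - 105}{-245 - 325} = \frac{59}{-245 - 325} = \frac{59}{-570} = 59 \left(- \frac{1}{570}\right) = - \frac{59}{570}$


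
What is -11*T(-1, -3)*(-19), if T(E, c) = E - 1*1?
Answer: -418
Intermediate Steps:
T(E, c) = -1 + E (T(E, c) = E - 1 = -1 + E)
-11*T(-1, -3)*(-19) = -11*(-1 - 1)*(-19) = -11*(-2)*(-19) = 22*(-19) = -418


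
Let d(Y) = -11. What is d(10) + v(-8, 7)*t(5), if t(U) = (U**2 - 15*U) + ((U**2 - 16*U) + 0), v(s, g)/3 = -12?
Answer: 3769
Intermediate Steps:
v(s, g) = -36 (v(s, g) = 3*(-12) = -36)
t(U) = -31*U + 2*U**2 (t(U) = (U**2 - 15*U) + (U**2 - 16*U) = -31*U + 2*U**2)
d(10) + v(-8, 7)*t(5) = -11 - 180*(-31 + 2*5) = -11 - 180*(-31 + 10) = -11 - 180*(-21) = -11 - 36*(-105) = -11 + 3780 = 3769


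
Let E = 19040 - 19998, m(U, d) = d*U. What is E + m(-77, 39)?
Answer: -3961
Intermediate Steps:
m(U, d) = U*d
E = -958
E + m(-77, 39) = -958 - 77*39 = -958 - 3003 = -3961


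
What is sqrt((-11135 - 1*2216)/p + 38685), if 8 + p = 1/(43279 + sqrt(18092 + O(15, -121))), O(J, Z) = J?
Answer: sqrt(604678135752839 + 38685*sqrt(18107))/sqrt(14984386593 + sqrt(18107)) ≈ 200.88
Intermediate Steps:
p = -8 + 1/(43279 + sqrt(18107)) (p = -8 + 1/(43279 + sqrt(18092 + 15)) = -8 + 1/(43279 + sqrt(18107)) ≈ -8.0000)
sqrt((-11135 - 1*2216)/p + 38685) = sqrt((-11135 - 1*2216)/(-14984386593/1873053734 - sqrt(18107)/1873053734) + 38685) = sqrt((-11135 - 2216)/(-14984386593/1873053734 - sqrt(18107)/1873053734) + 38685) = sqrt(-13351/(-14984386593/1873053734 - sqrt(18107)/1873053734) + 38685) = sqrt(38685 - 13351/(-14984386593/1873053734 - sqrt(18107)/1873053734))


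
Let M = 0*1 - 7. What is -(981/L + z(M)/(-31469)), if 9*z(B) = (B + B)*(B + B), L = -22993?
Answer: 282346429/6512100453 ≈ 0.043357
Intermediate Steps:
M = -7 (M = 0 - 7 = -7)
z(B) = 4*B²/9 (z(B) = ((B + B)*(B + B))/9 = ((2*B)*(2*B))/9 = (4*B²)/9 = 4*B²/9)
-(981/L + z(M)/(-31469)) = -(981/(-22993) + ((4/9)*(-7)²)/(-31469)) = -(981*(-1/22993) + ((4/9)*49)*(-1/31469)) = -(-981/22993 + (196/9)*(-1/31469)) = -(-981/22993 - 196/283221) = -1*(-282346429/6512100453) = 282346429/6512100453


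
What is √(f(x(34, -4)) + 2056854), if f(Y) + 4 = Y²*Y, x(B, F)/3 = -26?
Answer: √1582298 ≈ 1257.9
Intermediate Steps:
x(B, F) = -78 (x(B, F) = 3*(-26) = -78)
f(Y) = -4 + Y³ (f(Y) = -4 + Y²*Y = -4 + Y³)
√(f(x(34, -4)) + 2056854) = √((-4 + (-78)³) + 2056854) = √((-4 - 474552) + 2056854) = √(-474556 + 2056854) = √1582298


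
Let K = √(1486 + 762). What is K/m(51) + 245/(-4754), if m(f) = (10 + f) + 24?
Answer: -245/4754 + 2*√562/85 ≈ 0.50627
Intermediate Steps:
m(f) = 34 + f
K = 2*√562 (K = √2248 = 2*√562 ≈ 47.413)
K/m(51) + 245/(-4754) = (2*√562)/(34 + 51) + 245/(-4754) = (2*√562)/85 + 245*(-1/4754) = (2*√562)*(1/85) - 245/4754 = 2*√562/85 - 245/4754 = -245/4754 + 2*√562/85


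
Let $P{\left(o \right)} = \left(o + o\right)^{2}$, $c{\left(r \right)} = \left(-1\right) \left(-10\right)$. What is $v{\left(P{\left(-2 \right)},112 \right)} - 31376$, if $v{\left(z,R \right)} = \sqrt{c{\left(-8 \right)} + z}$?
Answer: $-31376 + \sqrt{26} \approx -31371.0$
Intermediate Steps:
$c{\left(r \right)} = 10$
$P{\left(o \right)} = 4 o^{2}$ ($P{\left(o \right)} = \left(2 o\right)^{2} = 4 o^{2}$)
$v{\left(z,R \right)} = \sqrt{10 + z}$
$v{\left(P{\left(-2 \right)},112 \right)} - 31376 = \sqrt{10 + 4 \left(-2\right)^{2}} - 31376 = \sqrt{10 + 4 \cdot 4} - 31376 = \sqrt{10 + 16} - 31376 = \sqrt{26} - 31376 = -31376 + \sqrt{26}$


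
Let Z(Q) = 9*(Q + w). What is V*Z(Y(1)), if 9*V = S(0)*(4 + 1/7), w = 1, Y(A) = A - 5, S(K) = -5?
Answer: 435/7 ≈ 62.143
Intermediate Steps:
Y(A) = -5 + A
Z(Q) = 9 + 9*Q (Z(Q) = 9*(Q + 1) = 9*(1 + Q) = 9 + 9*Q)
V = -145/63 (V = (-5*(4 + 1/7))/9 = (-5*29/7)/9 = (1/9)*(-145/7) = -145/63 ≈ -2.3016)
V*Z(Y(1)) = -145*(9 + 9*(-5 + 1))/63 = -145*(9 + 9*(-4))/63 = -145*(9 - 36)/63 = -145/63*(-27) = 435/7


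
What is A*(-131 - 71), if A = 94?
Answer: -18988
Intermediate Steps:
A*(-131 - 71) = 94*(-131 - 71) = 94*(-202) = -18988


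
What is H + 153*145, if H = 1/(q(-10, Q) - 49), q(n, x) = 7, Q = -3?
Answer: 931769/42 ≈ 22185.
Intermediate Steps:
H = -1/42 (H = 1/(7 - 49) = 1/(-42) = -1/42 ≈ -0.023810)
H + 153*145 = -1/42 + 153*145 = -1/42 + 22185 = 931769/42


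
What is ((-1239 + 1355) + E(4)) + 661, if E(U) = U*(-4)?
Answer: 761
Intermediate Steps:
E(U) = -4*U
((-1239 + 1355) + E(4)) + 661 = ((-1239 + 1355) - 4*4) + 661 = (116 - 16) + 661 = 100 + 661 = 761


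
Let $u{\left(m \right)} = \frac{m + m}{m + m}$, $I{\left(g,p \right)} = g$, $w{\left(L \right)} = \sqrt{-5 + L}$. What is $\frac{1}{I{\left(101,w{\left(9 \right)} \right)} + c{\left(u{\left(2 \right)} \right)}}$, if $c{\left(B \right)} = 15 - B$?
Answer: $\frac{1}{115} \approx 0.0086956$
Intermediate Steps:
$u{\left(m \right)} = 1$ ($u{\left(m \right)} = \frac{2 m}{2 m} = 2 m \frac{1}{2 m} = 1$)
$\frac{1}{I{\left(101,w{\left(9 \right)} \right)} + c{\left(u{\left(2 \right)} \right)}} = \frac{1}{101 + \left(15 - 1\right)} = \frac{1}{101 + 14} = \frac{1}{115}$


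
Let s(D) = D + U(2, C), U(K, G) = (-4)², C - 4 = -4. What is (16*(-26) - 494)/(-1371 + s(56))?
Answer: 910/1299 ≈ 0.70054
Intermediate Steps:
C = 0 (C = 4 - 4 = 0)
U(K, G) = 16
s(D) = 16 + D (s(D) = D + 16 = 16 + D)
(16*(-26) - 494)/(-1371 + s(56)) = (16*(-26) - 494)/(-1371 + (16 + 56)) = (-416 - 494)/(-1371 + 72) = -910/(-1299) = -910*(-1/1299) = 910/1299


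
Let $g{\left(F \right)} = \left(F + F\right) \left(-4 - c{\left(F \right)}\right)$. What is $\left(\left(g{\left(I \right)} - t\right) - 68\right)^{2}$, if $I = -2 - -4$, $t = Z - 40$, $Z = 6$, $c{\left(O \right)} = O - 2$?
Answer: $2500$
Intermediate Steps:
$c{\left(O \right)} = -2 + O$ ($c{\left(O \right)} = O - 2 = -2 + O$)
$t = -34$ ($t = 6 - 40 = -34$)
$I = 2$ ($I = -2 + 4 = 2$)
$g{\left(F \right)} = 2 F \left(-2 - F\right)$ ($g{\left(F \right)} = \left(F + F\right) \left(-4 - \left(-2 + F\right)\right) = 2 F \left(-4 - \left(-2 + F\right)\right) = 2 F \left(-2 - F\right)$)
$\left(\left(g{\left(I \right)} - t\right) - 68\right)^{2} = \left(\left(\left(-2\right) 2 \left(2 + 2\right) - -34\right) - 68\right)^{2} = \left(\left(\left(-2\right) 2 \cdot 4 + 34\right) - 68\right)^{2} = \left(\left(-16 + 34\right) - 68\right)^{2} = \left(18 - 68\right)^{2} = \left(-50\right)^{2} = 2500$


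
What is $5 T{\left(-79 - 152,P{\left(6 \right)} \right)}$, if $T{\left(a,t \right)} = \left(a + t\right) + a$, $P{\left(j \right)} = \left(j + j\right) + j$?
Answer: $-2220$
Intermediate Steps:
$P{\left(j \right)} = 3 j$ ($P{\left(j \right)} = 2 j + j = 3 j$)
$T{\left(a,t \right)} = t + 2 a$
$5 T{\left(-79 - 152,P{\left(6 \right)} \right)} = 5 \left(3 \cdot 6 + 2 \left(-79 - 152\right)\right) = 5 \left(18 + 2 \left(-79 - 152\right)\right) = 5 \left(18 + 2 \left(-231\right)\right) = 5 \left(18 - 462\right) = 5 \left(-444\right) = -2220$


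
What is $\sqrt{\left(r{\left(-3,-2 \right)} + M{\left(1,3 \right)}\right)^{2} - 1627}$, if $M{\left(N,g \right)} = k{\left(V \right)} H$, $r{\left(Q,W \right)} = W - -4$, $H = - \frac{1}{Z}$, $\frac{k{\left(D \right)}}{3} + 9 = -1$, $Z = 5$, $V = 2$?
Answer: $i \sqrt{1563} \approx 39.535 i$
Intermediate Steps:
$k{\left(D \right)} = -30$ ($k{\left(D \right)} = -27 + 3 \left(-1\right) = -27 - 3 = -30$)
$H = - \frac{1}{5} \approx -0.2$
$r{\left(Q,W \right)} = 4 + W$ ($r{\left(Q,W \right)} = W + 4 = 4 + W$)
$M{\left(N,g \right)} = 6$ ($M{\left(N,g \right)} = \left(-30\right) \left(- \frac{1}{5}\right) = 6$)
$\sqrt{\left(r{\left(-3,-2 \right)} + M{\left(1,3 \right)}\right)^{2} - 1627} = \sqrt{\left(\left(4 - 2\right) + 6\right)^{2} - 1627} = \sqrt{\left(2 + 6\right)^{2} - 1627} = \sqrt{8^{2} - 1627} = \sqrt{64 - 1627} = \sqrt{-1563} = i \sqrt{1563}$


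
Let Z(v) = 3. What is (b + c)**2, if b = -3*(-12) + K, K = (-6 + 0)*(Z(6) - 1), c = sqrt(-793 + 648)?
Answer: (24 + I*sqrt(145))**2 ≈ 431.0 + 578.0*I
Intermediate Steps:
c = I*sqrt(145) (c = sqrt(-145) = I*sqrt(145) ≈ 12.042*I)
K = -12 (K = (-6 + 0)*(3 - 1) = -6*2 = -12)
b = 24 (b = -3*(-12) - 12 = 36 - 12 = 24)
(b + c)**2 = (24 + I*sqrt(145))**2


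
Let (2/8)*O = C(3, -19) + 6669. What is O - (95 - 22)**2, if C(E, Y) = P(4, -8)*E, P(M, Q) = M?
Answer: 21395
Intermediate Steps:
C(E, Y) = 4*E
O = 26724 (O = 4*(4*3 + 6669) = 4*(12 + 6669) = 4*6681 = 26724)
O - (95 - 22)**2 = 26724 - (95 - 22)**2 = 26724 - 1*73**2 = 26724 - 1*5329 = 26724 - 5329 = 21395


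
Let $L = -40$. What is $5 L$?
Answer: $-200$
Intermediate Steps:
$5 L = 5 \left(-40\right) = -200$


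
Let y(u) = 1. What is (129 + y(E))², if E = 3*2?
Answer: 16900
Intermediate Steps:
E = 6
(129 + y(E))² = (129 + 1)² = 130² = 16900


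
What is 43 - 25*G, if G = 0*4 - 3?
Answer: 118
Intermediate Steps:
G = -3 (G = 0 - 3 = -3)
43 - 25*G = 43 - 25*(-3) = 43 + 75 = 118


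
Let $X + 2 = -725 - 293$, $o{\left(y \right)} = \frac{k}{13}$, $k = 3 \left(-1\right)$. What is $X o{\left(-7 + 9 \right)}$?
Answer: $\frac{3060}{13} \approx 235.38$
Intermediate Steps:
$k = -3$
$o{\left(y \right)} = - \frac{3}{13}$
$X = -1020$ ($X = -2 - 1018 = -1020$)
$X o{\left(-7 + 9 \right)} = \left(-1020\right) \left(- \frac{3}{13}\right) = \frac{3060}{13}$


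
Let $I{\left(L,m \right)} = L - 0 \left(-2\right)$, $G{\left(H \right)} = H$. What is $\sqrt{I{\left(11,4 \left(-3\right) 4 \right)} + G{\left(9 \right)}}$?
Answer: $2 \sqrt{5} \approx 4.4721$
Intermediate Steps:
$I{\left(L,m \right)} = L$ ($I{\left(L,m \right)} = L - 0 = L + 0 = L$)
$\sqrt{I{\left(11,4 \left(-3\right) 4 \right)} + G{\left(9 \right)}} = \sqrt{11 + 9} = \sqrt{20} = 2 \sqrt{5}$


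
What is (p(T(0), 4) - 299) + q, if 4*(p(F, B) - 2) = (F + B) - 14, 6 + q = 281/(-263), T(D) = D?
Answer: -161255/526 ≈ -306.57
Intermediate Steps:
q = -1859/263 (q = -6 + 281/(-263) = -6 + 281*(-1/263) = -6 - 281/263 = -1859/263 ≈ -7.0684)
p(F, B) = -3/2 + B/4 + F/4 (p(F, B) = 2 + ((F + B) - 14)/4 = 2 + ((B + F) - 14)/4 = 2 + (-14 + B + F)/4 = 2 + (-7/2 + B/4 + F/4) = -3/2 + B/4 + F/4)
(p(T(0), 4) - 299) + q = ((-3/2 + (¼)*4 + (¼)*0) - 299) - 1859/263 = ((-3/2 + 1 + 0) - 299) - 1859/263 = (-½ - 299) - 1859/263 = -599/2 - 1859/263 = -161255/526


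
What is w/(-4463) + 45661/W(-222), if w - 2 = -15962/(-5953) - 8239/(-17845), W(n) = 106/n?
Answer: -2402966543922013336/25127841922615 ≈ -95630.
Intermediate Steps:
w = 546351227/106231285 (w = 2 + (-15962/(-5953) - 8239/(-17845)) = 2 + (-15962*(-1/5953) - 8239*(-1/17845)) = 2 + (15962/5953 + 8239/17845) = 2 + 333888657/106231285 = 546351227/106231285 ≈ 5.1430)
w/(-4463) + 45661/W(-222) = (546351227/106231285)/(-4463) + 45661/((106/(-222))) = (546351227/106231285)*(-1/4463) + 45661/((106*(-1/222))) = -546351227/474110224955 + 45661/(-53/111) = -546351227/474110224955 + 45661*(-111/53) = -546351227/474110224955 - 5068371/53 = -2402966543922013336/25127841922615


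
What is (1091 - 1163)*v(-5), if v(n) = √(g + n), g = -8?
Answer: -72*I*√13 ≈ -259.6*I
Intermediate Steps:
v(n) = √(-8 + n)
(1091 - 1163)*v(-5) = (1091 - 1163)*√(-8 - 5) = -72*I*√13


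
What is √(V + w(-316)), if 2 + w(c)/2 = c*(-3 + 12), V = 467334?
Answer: √461642 ≈ 679.44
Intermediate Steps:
w(c) = -4 + 18*c (w(c) = -4 + 2*(c*(-3 + 12)) = -4 + 2*(c*9) = -4 + 2*(9*c) = -4 + 18*c)
√(V + w(-316)) = √(467334 + (-4 + 18*(-316))) = √(467334 + (-4 - 5688)) = √(467334 - 5692) = √461642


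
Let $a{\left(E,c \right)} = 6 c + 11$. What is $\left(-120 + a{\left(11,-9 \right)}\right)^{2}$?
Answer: $26569$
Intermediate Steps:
$a{\left(E,c \right)} = 11 + 6 c$
$\left(-120 + a{\left(11,-9 \right)}\right)^{2} = \left(-120 + \left(11 + 6 \left(-9\right)\right)\right)^{2} = \left(-120 + \left(11 - 54\right)\right)^{2} = \left(-120 - 43\right)^{2} = \left(-163\right)^{2} = 26569$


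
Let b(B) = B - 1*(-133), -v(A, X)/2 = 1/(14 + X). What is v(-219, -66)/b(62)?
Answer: 1/5070 ≈ 0.00019724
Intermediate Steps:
v(A, X) = -2/(14 + X)
b(B) = 133 + B (b(B) = B + 133 = 133 + B)
v(-219, -66)/b(62) = (-2/(14 - 66))/(133 + 62) = -2/(-52)/195 = -2*(-1/52)*(1/195) = (1/26)*(1/195) = 1/5070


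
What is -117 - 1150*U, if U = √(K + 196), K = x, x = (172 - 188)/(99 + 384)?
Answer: -117 - 100*√11429229/21 ≈ -16216.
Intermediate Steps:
x = -16/483 ≈ -0.033126
K = -16/483 ≈ -0.033126
U = 2*√11429229/483 (U = √(-16/483 + 196) = √(94652/483) = 2*√11429229/483 ≈ 13.999)
-117 - 1150*U = -117 - 100*√11429229/21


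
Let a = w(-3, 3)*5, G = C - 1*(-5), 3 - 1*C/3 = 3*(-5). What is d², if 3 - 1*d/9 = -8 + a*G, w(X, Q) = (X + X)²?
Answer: 9116621361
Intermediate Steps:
C = 54 (C = 9 - 9*(-5) = 9 - 3*(-15) = 9 + 45 = 54)
G = 59 (G = 54 - 1*(-5) = 54 + 5 = 59)
w(X, Q) = 4*X² (w(X, Q) = (2*X)² = 4*X²)
a = 180 (a = (4*(-3)²)*5 = (4*9)*5 = 36*5 = 180)
d = -95481 (d = 27 - 9*(-8 + 180*59) = 27 - 9*(-8 + 10620) = 27 - 9*10612 = 27 - 95508 = -95481)
d² = (-95481)² = 9116621361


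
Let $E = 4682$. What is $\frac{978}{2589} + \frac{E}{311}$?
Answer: $\frac{4141952}{268393} \approx 15.432$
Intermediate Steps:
$\frac{978}{2589} + \frac{E}{311} = \frac{978}{2589} + \frac{4682}{311} = 978 \cdot \frac{1}{2589} + 4682 \cdot \frac{1}{311} = \frac{326}{863} + \frac{4682}{311} = \frac{4141952}{268393}$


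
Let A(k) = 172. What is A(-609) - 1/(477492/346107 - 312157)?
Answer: 6194250179637/36013081769 ≈ 172.00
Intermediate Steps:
A(-609) - 1/(477492/346107 - 312157) = 172 - 1/(477492/346107 - 312157) = 172 - 1/(477492*(1/346107) - 312157) = 172 - 1/(159164/115369 - 312157) = 172 - 1/(-36013081769/115369) = 172 - 1*(-115369/36013081769) = 172 + 115369/36013081769 = 6194250179637/36013081769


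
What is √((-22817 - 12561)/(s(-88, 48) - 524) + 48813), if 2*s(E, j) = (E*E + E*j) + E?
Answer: √4332153991/298 ≈ 220.87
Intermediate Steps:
s(E, j) = E/2 + E²/2 + E*j/2 (s(E, j) = ((E*E + E*j) + E)/2 = ((E² + E*j) + E)/2 = (E + E² + E*j)/2 = E/2 + E²/2 + E*j/2)
√((-22817 - 12561)/(s(-88, 48) - 524) + 48813) = √((-22817 - 12561)/((½)*(-88)*(1 - 88 + 48) - 524) + 48813) = √(-35378/((½)*(-88)*(-39) - 524) + 48813) = √(-35378/(1716 - 524) + 48813) = √(-35378/1192 + 48813) = √(-35378*1/1192 + 48813) = √(-17689/596 + 48813) = √(29074859/596) = √4332153991/298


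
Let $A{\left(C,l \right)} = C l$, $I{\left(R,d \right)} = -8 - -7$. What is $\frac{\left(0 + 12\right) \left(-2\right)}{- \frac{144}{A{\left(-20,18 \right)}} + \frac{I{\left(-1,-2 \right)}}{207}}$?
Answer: $- \frac{24840}{409} \approx -60.734$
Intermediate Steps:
$I{\left(R,d \right)} = -1$ ($I{\left(R,d \right)} = -8 + 7 = -1$)
$\frac{\left(0 + 12\right) \left(-2\right)}{- \frac{144}{A{\left(-20,18 \right)}} + \frac{I{\left(-1,-2 \right)}}{207}} = \frac{\left(0 + 12\right) \left(-2\right)}{- \frac{144}{\left(-20\right) 18} - \frac{1}{207}} = \frac{12 \left(-2\right)}{- \frac{144}{-360} - \frac{1}{207}} = - \frac{24}{\left(-144\right) \left(- \frac{1}{360}\right) - \frac{1}{207}} = - \frac{24}{\frac{2}{5} - \frac{1}{207}} = - \frac{24}{\frac{409}{1035}} = \left(-24\right) \frac{1035}{409} = - \frac{24840}{409}$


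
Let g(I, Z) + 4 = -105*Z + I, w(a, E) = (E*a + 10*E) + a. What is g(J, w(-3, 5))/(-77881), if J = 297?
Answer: 3067/77881 ≈ 0.039381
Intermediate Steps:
w(a, E) = a + 10*E + E*a (w(a, E) = (10*E + E*a) + a = a + 10*E + E*a)
g(I, Z) = -4 + I - 105*Z (g(I, Z) = -4 + (-105*Z + I) = -4 + (I - 105*Z) = -4 + I - 105*Z)
g(J, w(-3, 5))/(-77881) = (-4 + 297 - 105*(-3 + 10*5 + 5*(-3)))/(-77881) = (-4 + 297 - 105*(-3 + 50 - 15))*(-1/77881) = (-4 + 297 - 105*32)*(-1/77881) = (-4 + 297 - 3360)*(-1/77881) = -3067*(-1/77881) = 3067/77881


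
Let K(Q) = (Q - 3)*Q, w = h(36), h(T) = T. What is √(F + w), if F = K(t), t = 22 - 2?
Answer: 2*√94 ≈ 19.391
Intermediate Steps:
w = 36
t = 20
K(Q) = Q*(-3 + Q) (K(Q) = (-3 + Q)*Q = Q*(-3 + Q))
F = 340 (F = 20*(-3 + 20) = 20*17 = 340)
√(F + w) = √(340 + 36) = √376 = 2*√94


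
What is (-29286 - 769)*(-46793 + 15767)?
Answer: 932486430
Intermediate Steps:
(-29286 - 769)*(-46793 + 15767) = -30055*(-31026) = 932486430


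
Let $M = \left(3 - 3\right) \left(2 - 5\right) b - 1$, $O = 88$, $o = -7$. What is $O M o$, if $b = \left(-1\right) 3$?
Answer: $616$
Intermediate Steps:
$b = -3$
$M = -1$ ($M = \left(3 - 3\right) \left(2 - 5\right) \left(-3\right) - 1 = 0 \left(-3\right) \left(-3\right) - 1 = 0 \left(-3\right) - 1 = 0 - 1 = -1$)
$O M o = 88 \left(-1\right) \left(-7\right) = \left(-88\right) \left(-7\right) = 616$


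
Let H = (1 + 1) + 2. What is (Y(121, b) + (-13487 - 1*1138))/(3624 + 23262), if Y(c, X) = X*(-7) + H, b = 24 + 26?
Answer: -14971/26886 ≈ -0.55683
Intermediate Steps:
H = 4 (H = 2 + 2 = 4)
b = 50
Y(c, X) = 4 - 7*X (Y(c, X) = X*(-7) + 4 = -7*X + 4 = 4 - 7*X)
(Y(121, b) + (-13487 - 1*1138))/(3624 + 23262) = ((4 - 7*50) + (-13487 - 1*1138))/(3624 + 23262) = ((4 - 350) + (-13487 - 1138))/26886 = (-346 - 14625)*(1/26886) = -14971*1/26886 = -14971/26886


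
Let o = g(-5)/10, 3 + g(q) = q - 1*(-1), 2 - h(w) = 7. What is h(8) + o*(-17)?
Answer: 69/10 ≈ 6.9000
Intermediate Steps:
h(w) = -5 (h(w) = 2 - 1*7 = 2 - 7 = -5)
g(q) = -2 + q (g(q) = -3 + (q - 1*(-1)) = -3 + (q + 1) = -3 + (1 + q) = -2 + q)
o = -7/10 (o = (-2 - 5)/10 = -7*⅒ = -7/10 ≈ -0.70000)
h(8) + o*(-17) = -5 - 7/10*(-17) = -5 + 119/10 = 69/10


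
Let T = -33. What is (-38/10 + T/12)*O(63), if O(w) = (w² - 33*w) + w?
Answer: -255843/20 ≈ -12792.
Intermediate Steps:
O(w) = w² - 32*w
(-38/10 + T/12)*O(63) = (-38/10 - 33/12)*(63*(-32 + 63)) = (-38*⅒ - 33*1/12)*(63*31) = (-19/5 - 11/4)*1953 = -131/20*1953 = -255843/20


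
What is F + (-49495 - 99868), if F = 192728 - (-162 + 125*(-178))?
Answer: 65777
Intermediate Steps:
F = 215140 (F = 192728 - (-162 - 22250) = 192728 - 1*(-22412) = 192728 + 22412 = 215140)
F + (-49495 - 99868) = 215140 + (-49495 - 99868) = 215140 - 149363 = 65777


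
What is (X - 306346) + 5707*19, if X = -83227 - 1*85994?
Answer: -367134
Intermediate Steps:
X = -169221 (X = -83227 - 85994 = -169221)
(X - 306346) + 5707*19 = (-169221 - 306346) + 5707*19 = -475567 + 108433 = -367134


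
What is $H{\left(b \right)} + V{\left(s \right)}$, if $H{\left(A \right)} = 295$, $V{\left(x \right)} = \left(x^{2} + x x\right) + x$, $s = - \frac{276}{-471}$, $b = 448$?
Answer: $\frac{7302827}{24649} \approx 296.27$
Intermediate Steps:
$s = \frac{92}{157}$ ($s = \left(-276\right) \left(- \frac{1}{471}\right) = \frac{92}{157} \approx 0.58599$)
$V{\left(x \right)} = x + 2 x^{2}$ ($V{\left(x \right)} = \left(x^{2} + x^{2}\right) + x = 2 x^{2} + x = x + 2 x^{2}$)
$H{\left(b \right)} + V{\left(s \right)} = 295 + \frac{92 \left(1 + 2 \cdot \frac{92}{157}\right)}{157} = 295 + \frac{92 \left(1 + \frac{184}{157}\right)}{157} = 295 + \frac{92}{157} \cdot \frac{341}{157} = 295 + \frac{31372}{24649} = \frac{7302827}{24649}$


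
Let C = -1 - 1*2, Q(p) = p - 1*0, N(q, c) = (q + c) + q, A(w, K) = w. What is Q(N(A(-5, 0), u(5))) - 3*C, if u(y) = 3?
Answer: 2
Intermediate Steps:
N(q, c) = c + 2*q (N(q, c) = (c + q) + q = c + 2*q)
Q(p) = p (Q(p) = p + 0 = p)
C = -3 (C = -1 - 2 = -3)
Q(N(A(-5, 0), u(5))) - 3*C = (3 + 2*(-5)) - 3*(-3) = (3 - 10) + 9 = -7 + 9 = 2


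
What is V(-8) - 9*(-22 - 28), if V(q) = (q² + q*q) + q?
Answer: 570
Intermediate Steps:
V(q) = q + 2*q² (V(q) = (q² + q²) + q = 2*q² + q = q + 2*q²)
V(-8) - 9*(-22 - 28) = -8*(1 + 2*(-8)) - 9*(-22 - 28) = -8*(1 - 16) - 9*(-50) = -8*(-15) - 1*(-450) = 120 + 450 = 570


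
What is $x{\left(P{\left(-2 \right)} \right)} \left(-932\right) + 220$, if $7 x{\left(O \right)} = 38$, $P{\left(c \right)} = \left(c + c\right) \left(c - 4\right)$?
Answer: $- \frac{33876}{7} \approx -4839.4$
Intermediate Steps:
$P{\left(c \right)} = 2 c \left(-4 + c\right)$
$x{\left(O \right)} = \frac{38}{7}$ ($x{\left(O \right)} = \frac{1}{7} \cdot 38 = \frac{38}{7}$)
$x{\left(P{\left(-2 \right)} \right)} \left(-932\right) + 220 = \frac{38}{7} \left(-932\right) + 220 = - \frac{35416}{7} + 220 = - \frac{33876}{7}$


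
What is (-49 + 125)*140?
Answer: 10640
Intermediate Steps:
(-49 + 125)*140 = 76*140 = 10640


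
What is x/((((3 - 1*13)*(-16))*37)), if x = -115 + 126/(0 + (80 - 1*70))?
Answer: -16/925 ≈ -0.017297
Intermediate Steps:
x = -512/5 (x = -115 + 126/(0 + (80 - 70)) = -115 + 126/(0 + 10) = -115 + 126/10 = -115 + (1/10)*126 = -115 + 63/5 = -512/5 ≈ -102.40)
x/((((3 - 1*13)*(-16))*37)) = -512*(-1/(592*(3 - 1*13)))/5 = -512*(-1/(592*(3 - 13)))/5 = -512/(5*(-10*(-16)*37)) = -512/(5*(160*37)) = -512/5/5920 = -512/5*1/5920 = -16/925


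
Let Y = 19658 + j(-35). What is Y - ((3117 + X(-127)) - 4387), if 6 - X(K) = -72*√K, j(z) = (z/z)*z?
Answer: 20887 - 72*I*√127 ≈ 20887.0 - 811.4*I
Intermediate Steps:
j(z) = z (j(z) = 1*z = z)
X(K) = 6 + 72*√K (X(K) = 6 - (-72)*√K = 6 + 72*√K)
Y = 19623 (Y = 19658 - 35 = 19623)
Y - ((3117 + X(-127)) - 4387) = 19623 - ((3117 + (6 + 72*√(-127))) - 4387) = 19623 - ((3117 + (6 + 72*(I*√127))) - 4387) = 19623 - ((3117 + (6 + 72*I*√127)) - 4387) = 19623 - ((3123 + 72*I*√127) - 4387) = 19623 - (-1264 + 72*I*√127) = 19623 + (1264 - 72*I*√127) = 20887 - 72*I*√127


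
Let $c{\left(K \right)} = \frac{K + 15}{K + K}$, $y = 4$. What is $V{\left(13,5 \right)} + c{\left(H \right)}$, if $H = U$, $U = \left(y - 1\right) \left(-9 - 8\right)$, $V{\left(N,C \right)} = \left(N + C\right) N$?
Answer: $\frac{3984}{17} \approx 234.35$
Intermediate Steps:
$V{\left(N,C \right)} = N \left(C + N\right)$ ($V{\left(N,C \right)} = \left(C + N\right) N = N \left(C + N\right)$)
$U = -51$ ($U = \left(4 - 1\right) \left(-9 - 8\right) = 3 \left(-17\right) = -51$)
$H = -51$
$c{\left(K \right)} = \frac{15 + K}{2 K}$
$V{\left(13,5 \right)} + c{\left(H \right)} = 13 \left(5 + 13\right) + \frac{15 - 51}{2 \left(-51\right)} = 13 \cdot 18 + \frac{1}{2} \left(- \frac{1}{51}\right) \left(-36\right) = 234 + \frac{6}{17} = \frac{3984}{17}$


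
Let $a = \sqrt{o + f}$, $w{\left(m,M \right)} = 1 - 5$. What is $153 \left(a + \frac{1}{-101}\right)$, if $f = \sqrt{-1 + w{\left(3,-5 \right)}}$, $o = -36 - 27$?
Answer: $- \frac{153}{101} + 153 \sqrt{-63 + i \sqrt{5}} \approx 20.033 + 1214.6 i$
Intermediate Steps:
$w{\left(m,M \right)} = -4$
$o = -63$
$f = i \sqrt{5}$ ($f = \sqrt{-1 - 4} = \sqrt{-5} = i \sqrt{5} \approx 2.2361 i$)
$a = \sqrt{-63 + i \sqrt{5}} \approx 0.14084 + 7.9385 i$
$153 \left(a + \frac{1}{-101}\right) = 153 \left(\sqrt{-63 + i \sqrt{5}} + \frac{1}{-101}\right) = 153 \left(\sqrt{-63 + i \sqrt{5}} - \frac{1}{101}\right) = 153 \left(- \frac{1}{101} + \sqrt{-63 + i \sqrt{5}}\right) = - \frac{153}{101} + 153 \sqrt{-63 + i \sqrt{5}}$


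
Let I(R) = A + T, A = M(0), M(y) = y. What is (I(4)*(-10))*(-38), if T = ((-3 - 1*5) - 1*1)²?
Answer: 30780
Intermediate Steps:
A = 0
T = 81 (T = ((-3 - 5) - 1)² = (-8 - 1)² = (-9)² = 81)
I(R) = 81 (I(R) = 0 + 81 = 81)
(I(4)*(-10))*(-38) = (81*(-10))*(-38) = -810*(-38) = 30780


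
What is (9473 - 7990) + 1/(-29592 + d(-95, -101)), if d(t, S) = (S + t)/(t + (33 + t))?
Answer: 6889644127/4645748 ≈ 1483.0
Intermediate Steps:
d(t, S) = (S + t)/(33 + 2*t)
(9473 - 7990) + 1/(-29592 + d(-95, -101)) = (9473 - 7990) + 1/(-29592 + (-101 - 95)/(33 + 2*(-95))) = 1483 + 1/(-29592 - 196/(33 - 190)) = 1483 + 1/(-29592 - 196/(-157)) = 1483 + 1/(-29592 - 1/157*(-196)) = 1483 + 1/(-29592 + 196/157) = 1483 + 1/(-4645748/157) = 1483 - 157/4645748 = 6889644127/4645748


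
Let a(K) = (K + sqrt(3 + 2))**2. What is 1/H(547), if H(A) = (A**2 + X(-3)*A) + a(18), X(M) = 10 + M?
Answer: 303367/92031530209 - 36*sqrt(5)/92031530209 ≈ 3.2955e-6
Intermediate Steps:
a(K) = (K + sqrt(5))**2
H(A) = A**2 + (18 + sqrt(5))**2 + 7*A (H(A) = (A**2 + (10 - 3)*A) + (18 + sqrt(5))**2 = (A**2 + 7*A) + (18 + sqrt(5))**2 = A**2 + (18 + sqrt(5))**2 + 7*A)
1/H(547) = 1/(547**2 + (18 + sqrt(5))**2 + 7*547) = 1/(299209 + (18 + sqrt(5))**2 + 3829) = 1/(303038 + (18 + sqrt(5))**2)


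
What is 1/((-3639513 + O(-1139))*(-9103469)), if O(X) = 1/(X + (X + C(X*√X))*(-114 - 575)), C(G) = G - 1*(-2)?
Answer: 2555239300726243360841/84660683641906648700302503631509908 - 784771*I*√1139/84660683641906648700302503631509908 ≈ 3.0182e-14 - 3.1284e-28*I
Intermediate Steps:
C(G) = 2 + G (C(G) = G + 2 = 2 + G)
O(X) = 1/(-1378 - 689*X^(3/2) - 688*X) (O(X) = 1/(X + (X + (2 + X*√X))*(-114 - 575)) = 1/(X + (X + (2 + X^(3/2)))*(-689)) = 1/(X + (2 + X + X^(3/2))*(-689)) = 1/(X + (-1378 - 689*X - 689*X^(3/2))) = 1/(-1378 - 689*X^(3/2) - 688*X))
1/((-3639513 + O(-1139))*(-9103469)) = 1/(-3639513 - 1/(1378 + 688*(-1139) + 689*(-1139)^(3/2))*(-9103469)) = -1/9103469/(-3639513 - 1/(1378 - 783632 + 689*(-1139*I*√1139))) = -1/9103469/(-3639513 - 1/(1378 - 783632 - 784771*I*√1139)) = -1/9103469/(-3639513 - 1/(-782254 - 784771*I*√1139)) = -1/(9103469*(-3639513 - 1/(-782254 - 784771*I*√1139)))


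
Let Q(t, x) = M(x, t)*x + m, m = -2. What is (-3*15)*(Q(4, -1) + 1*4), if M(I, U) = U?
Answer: 90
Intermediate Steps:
Q(t, x) = -2 + t*x (Q(t, x) = t*x - 2 = -2 + t*x)
(-3*15)*(Q(4, -1) + 1*4) = (-3*15)*((-2 + 4*(-1)) + 1*4) = -45*((-2 - 4) + 4) = -45*(-6 + 4) = -45*(-2) = 90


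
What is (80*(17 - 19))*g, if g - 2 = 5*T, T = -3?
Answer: 2080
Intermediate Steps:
g = -13 (g = 2 + 5*(-3) = 2 - 15 = -13)
(80*(17 - 19))*g = (80*(17 - 19))*(-13) = (80*(-2))*(-13) = -160*(-13) = 2080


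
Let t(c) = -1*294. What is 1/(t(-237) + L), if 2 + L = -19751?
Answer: -1/20047 ≈ -4.9883e-5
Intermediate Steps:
L = -19753 (L = -2 - 19751 = -19753)
t(c) = -294
1/(t(-237) + L) = 1/(-294 - 19753) = 1/(-20047) = -1/20047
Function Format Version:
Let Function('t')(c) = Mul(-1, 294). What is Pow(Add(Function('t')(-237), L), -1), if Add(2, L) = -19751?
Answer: Rational(-1, 20047) ≈ -4.9883e-5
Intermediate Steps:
L = -19753 (L = Add(-2, -19751) = -19753)
Function('t')(c) = -294
Pow(Add(Function('t')(-237), L), -1) = Pow(Add(-294, -19753), -1) = Pow(-20047, -1) = Rational(-1, 20047)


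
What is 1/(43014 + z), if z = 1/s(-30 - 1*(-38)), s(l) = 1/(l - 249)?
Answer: 1/42773 ≈ 2.3379e-5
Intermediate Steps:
s(l) = 1/(-249 + l)
z = -241 (z = 1/(1/(-249 + (-30 - 1*(-38)))) = 1/(1/(-249 + (-30 + 38))) = 1/(1/(-249 + 8)) = 1/(1/(-241)) = 1/(-1/241) = -241)
1/(43014 + z) = 1/(43014 - 241) = 1/42773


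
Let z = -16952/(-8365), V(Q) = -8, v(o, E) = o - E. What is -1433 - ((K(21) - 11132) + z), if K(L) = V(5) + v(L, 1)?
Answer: 81014803/8365 ≈ 9685.0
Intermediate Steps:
K(L) = -9 + L (K(L) = -8 + (L - 1*1) = -8 + (L - 1) = -8 + (-1 + L) = -9 + L)
z = 16952/8365 (z = -16952*(-1/8365) = 16952/8365 ≈ 2.0265)
-1433 - ((K(21) - 11132) + z) = -1433 - (((-9 + 21) - 11132) + 16952/8365) = -1433 - ((12 - 11132) + 16952/8365) = -1433 - (-11120 + 16952/8365) = -1433 - 1*(-93001848/8365) = -1433 + 93001848/8365 = 81014803/8365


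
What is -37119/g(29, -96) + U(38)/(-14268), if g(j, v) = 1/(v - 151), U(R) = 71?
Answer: 130814631253/14268 ≈ 9.1684e+6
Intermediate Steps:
g(j, v) = 1/(-151 + v)
-37119/g(29, -96) + U(38)/(-14268) = -37119/(1/(-151 - 96)) + 71/(-14268) = -37119/(1/(-247)) + 71*(-1/14268) = -37119/(-1/247) - 71/14268 = -37119*(-247) - 71/14268 = 9168393 - 71/14268 = 130814631253/14268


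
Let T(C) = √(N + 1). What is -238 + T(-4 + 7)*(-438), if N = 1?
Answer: -238 - 438*√2 ≈ -857.43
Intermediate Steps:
T(C) = √2 (T(C) = √(1 + 1) = √2)
-238 + T(-4 + 7)*(-438) = -238 + √2*(-438) = -238 - 438*√2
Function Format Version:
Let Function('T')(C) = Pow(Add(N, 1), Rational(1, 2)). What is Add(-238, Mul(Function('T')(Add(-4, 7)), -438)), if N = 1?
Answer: Add(-238, Mul(-438, Pow(2, Rational(1, 2)))) ≈ -857.43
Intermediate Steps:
Function('T')(C) = Pow(2, Rational(1, 2)) (Function('T')(C) = Pow(Add(1, 1), Rational(1, 2)) = Pow(2, Rational(1, 2)))
Add(-238, Mul(Function('T')(Add(-4, 7)), -438)) = Add(-238, Mul(Pow(2, Rational(1, 2)), -438)) = Add(-238, Mul(-438, Pow(2, Rational(1, 2))))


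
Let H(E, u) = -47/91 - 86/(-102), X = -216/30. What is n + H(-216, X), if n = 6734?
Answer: 31254010/4641 ≈ 6734.3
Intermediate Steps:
X = -36/5 (X = -216*1/30 = -36/5 ≈ -7.2000)
H(E, u) = 1516/4641 (H(E, u) = -47*1/91 - 86*(-1/102) = -47/91 + 43/51 = 1516/4641)
n + H(-216, X) = 6734 + 1516/4641 = 31254010/4641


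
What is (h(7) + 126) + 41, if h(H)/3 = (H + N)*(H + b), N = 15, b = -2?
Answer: 497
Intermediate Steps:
h(H) = 3*(-2 + H)*(15 + H) (h(H) = 3*((H + 15)*(H - 2)) = 3*((15 + H)*(-2 + H)) = 3*((-2 + H)*(15 + H)) = 3*(-2 + H)*(15 + H))
(h(7) + 126) + 41 = ((-90 + 3*7² + 39*7) + 126) + 41 = ((-90 + 3*49 + 273) + 126) + 41 = ((-90 + 147 + 273) + 126) + 41 = (330 + 126) + 41 = 456 + 41 = 497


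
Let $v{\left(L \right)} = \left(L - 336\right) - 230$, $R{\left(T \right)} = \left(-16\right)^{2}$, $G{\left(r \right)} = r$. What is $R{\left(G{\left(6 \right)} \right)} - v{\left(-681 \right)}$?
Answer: $1503$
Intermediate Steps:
$R{\left(T \right)} = 256$
$v{\left(L \right)} = -566 + L$ ($v{\left(L \right)} = \left(-336 + L\right) - 230 = -566 + L$)
$R{\left(G{\left(6 \right)} \right)} - v{\left(-681 \right)} = 256 - \left(-566 - 681\right) = 256 - -1247 = 256 + 1247 = 1503$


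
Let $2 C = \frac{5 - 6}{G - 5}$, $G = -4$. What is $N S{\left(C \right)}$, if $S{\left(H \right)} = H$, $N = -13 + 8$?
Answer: $- \frac{5}{18} \approx -0.27778$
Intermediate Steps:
$N = -5$
$C = \frac{1}{18}$ ($C = \frac{\left(5 - 6\right) \frac{1}{-4 - 5}}{2} = \frac{\left(-1\right) \frac{1}{-9}}{2} = \frac{\left(-1\right) \left(- \frac{1}{9}\right)}{2} = \frac{1}{2} \cdot \frac{1}{9} = \frac{1}{18} \approx 0.055556$)
$N S{\left(C \right)} = \left(-5\right) \frac{1}{18} = - \frac{5}{18}$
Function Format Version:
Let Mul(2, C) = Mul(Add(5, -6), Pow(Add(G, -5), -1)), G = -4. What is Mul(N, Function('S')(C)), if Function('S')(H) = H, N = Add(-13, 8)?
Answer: Rational(-5, 18) ≈ -0.27778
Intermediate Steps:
N = -5
C = Rational(1, 18) (C = Mul(Rational(1, 2), Mul(Add(5, -6), Pow(Add(-4, -5), -1))) = Mul(Rational(1, 2), Mul(-1, Pow(-9, -1))) = Mul(Rational(1, 2), Mul(-1, Rational(-1, 9))) = Mul(Rational(1, 2), Rational(1, 9)) = Rational(1, 18) ≈ 0.055556)
Mul(N, Function('S')(C)) = Mul(-5, Rational(1, 18)) = Rational(-5, 18)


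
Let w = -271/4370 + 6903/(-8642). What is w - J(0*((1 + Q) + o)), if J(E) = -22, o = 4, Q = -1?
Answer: 199583447/9441385 ≈ 21.139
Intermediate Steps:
w = -8127023/9441385 (w = -271*1/4370 + 6903*(-1/8642) = -271/4370 - 6903/8642 = -8127023/9441385 ≈ -0.86079)
w - J(0*((1 + Q) + o)) = -8127023/9441385 - 1*(-22) = -8127023/9441385 + 22 = 199583447/9441385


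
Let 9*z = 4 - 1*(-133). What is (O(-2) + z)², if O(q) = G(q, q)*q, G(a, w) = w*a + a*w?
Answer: 49/81 ≈ 0.60494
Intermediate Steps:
z = 137/9 (z = (4 - 1*(-133))/9 = (4 + 133)/9 = (⅑)*137 = 137/9 ≈ 15.222)
G(a, w) = 2*a*w (G(a, w) = a*w + a*w = 2*a*w)
O(q) = 2*q³ (O(q) = (2*q*q)*q = (2*q²)*q = 2*q³)
(O(-2) + z)² = (2*(-2)³ + 137/9)² = (2*(-8) + 137/9)² = (-16 + 137/9)² = (-7/9)² = 49/81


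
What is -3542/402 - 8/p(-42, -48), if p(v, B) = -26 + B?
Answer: -64723/7437 ≈ -8.7028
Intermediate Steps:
-3542/402 - 8/p(-42, -48) = -3542/402 - 8/(-26 - 48) = -3542*1/402 - 8/(-74) = -1771/201 - 8*(-1/74) = -1771/201 + 4/37 = -64723/7437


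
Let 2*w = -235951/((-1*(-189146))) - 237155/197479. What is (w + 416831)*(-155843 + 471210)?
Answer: 9820261622407012888683/74704725868 ≈ 1.3145e+11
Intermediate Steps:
w = -91452287159/74704725868 (w = (-235951/((-1*(-189146))) - 237155/197479)/2 = (-235951/189146 - 237155*1/197479)/2 = (-235951*1/189146 - 237155/197479)/2 = (-235951/189146 - 237155/197479)/2 = (½)*(-91452287159/37352362934) = -91452287159/74704725868 ≈ -1.2242)
(w + 416831)*(-155843 + 471210) = (-91452287159/74704725868 + 416831)*(-155843 + 471210) = (31139154135997149/74704725868)*315367 = 9820261622407012888683/74704725868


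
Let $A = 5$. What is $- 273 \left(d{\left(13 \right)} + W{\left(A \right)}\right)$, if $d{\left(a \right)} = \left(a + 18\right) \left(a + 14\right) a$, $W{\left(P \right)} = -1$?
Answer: $-2970240$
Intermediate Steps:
$d{\left(a \right)} = a \left(14 + a\right) \left(18 + a\right)$ ($d{\left(a \right)} = \left(18 + a\right) \left(14 + a\right) a = \left(14 + a\right) \left(18 + a\right) a = a \left(14 + a\right) \left(18 + a\right)$)
$- 273 \left(d{\left(13 \right)} + W{\left(A \right)}\right) = - 273 \left(13 \left(252 + 13^{2} + 32 \cdot 13\right) - 1\right) = - 273 \left(13 \left(252 + 169 + 416\right) - 1\right) = - 273 \left(13 \cdot 837 - 1\right) = - 273 \left(10881 - 1\right) = \left(-273\right) 10880 = -2970240$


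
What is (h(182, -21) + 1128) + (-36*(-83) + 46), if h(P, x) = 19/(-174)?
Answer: 724169/174 ≈ 4161.9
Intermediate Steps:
h(P, x) = -19/174 (h(P, x) = 19*(-1/174) = -19/174)
(h(182, -21) + 1128) + (-36*(-83) + 46) = (-19/174 + 1128) + (-36*(-83) + 46) = 196253/174 + (2988 + 46) = 196253/174 + 3034 = 724169/174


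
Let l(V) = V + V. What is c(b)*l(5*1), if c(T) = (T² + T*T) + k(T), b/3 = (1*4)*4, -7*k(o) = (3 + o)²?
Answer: 296550/7 ≈ 42364.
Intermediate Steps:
l(V) = 2*V
k(o) = -(3 + o)²/7
b = 48 (b = 3*((1*4)*4) = 3*(4*4) = 3*16 = 48)
c(T) = 2*T² - (3 + T)²/7 (c(T) = (T² + T*T) - (3 + T)²/7 = (T² + T²) - (3 + T)²/7 = 2*T² - (3 + T)²/7)
c(b)*l(5*1) = (2*48² - (3 + 48)²/7)*(2*(5*1)) = (2*2304 - ⅐*51²)*(2*5) = (4608 - ⅐*2601)*10 = (4608 - 2601/7)*10 = (29655/7)*10 = 296550/7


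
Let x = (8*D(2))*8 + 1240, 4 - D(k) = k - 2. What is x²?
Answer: 2238016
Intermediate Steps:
D(k) = 6 - k (D(k) = 4 - (k - 2) = 4 - (-2 + k) = 4 + (2 - k) = 6 - k)
x = 1496 (x = (8*(6 - 1*2))*8 + 1240 = (8*(6 - 2))*8 + 1240 = (8*4)*8 + 1240 = 32*8 + 1240 = 256 + 1240 = 1496)
x² = 1496² = 2238016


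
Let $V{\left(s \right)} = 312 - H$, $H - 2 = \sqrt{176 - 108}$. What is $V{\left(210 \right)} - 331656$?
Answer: $-331346 - 2 \sqrt{17} \approx -3.3135 \cdot 10^{5}$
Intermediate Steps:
$H = 2 + 2 \sqrt{17}$ ($H = 2 + \sqrt{176 - 108} = 2 + \sqrt{68} = 2 + 2 \sqrt{17} \approx 10.246$)
$V{\left(s \right)} = 310 - 2 \sqrt{17}$ ($V{\left(s \right)} = 312 - \left(2 + 2 \sqrt{17}\right) = 310 - 2 \sqrt{17}$)
$V{\left(210 \right)} - 331656 = \left(310 - 2 \sqrt{17}\right) - 331656 = -331346 - 2 \sqrt{17}$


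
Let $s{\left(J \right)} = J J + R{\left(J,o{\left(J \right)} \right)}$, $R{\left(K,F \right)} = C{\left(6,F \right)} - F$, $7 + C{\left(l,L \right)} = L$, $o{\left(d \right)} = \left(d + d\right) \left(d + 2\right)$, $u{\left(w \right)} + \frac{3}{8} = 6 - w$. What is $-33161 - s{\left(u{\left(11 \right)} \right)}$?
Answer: $- \frac{2123705}{64} \approx -33183.0$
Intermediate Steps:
$u{\left(w \right)} = \frac{45}{8} - w$ ($u{\left(w \right)} = - \frac{3}{8} - \left(-6 + w\right) = \frac{45}{8} - w$)
$o{\left(d \right)} = 2 d \left(2 + d\right)$
$C{\left(l,L \right)} = -7 + L$
$R{\left(K,F \right)} = -7$ ($R{\left(K,F \right)} = \left(-7 + F\right) - F = -7$)
$s{\left(J \right)} = -7 + J^{2}$ ($s{\left(J \right)} = J J - 7 = J^{2} - 7 = -7 + J^{2}$)
$-33161 - s{\left(u{\left(11 \right)} \right)} = -33161 - \left(-7 + \left(\frac{45}{8} - 11\right)^{2}\right) = -33161 - \left(-7 + \left(- \frac{43}{8}\right)^{2}\right) = -33161 - \left(-7 + \frac{1849}{64}\right) = -33161 - \frac{1401}{64} = - \frac{2123705}{64}$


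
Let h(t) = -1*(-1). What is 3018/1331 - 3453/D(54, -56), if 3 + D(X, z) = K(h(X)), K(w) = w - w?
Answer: 1534999/1331 ≈ 1153.3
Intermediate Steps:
h(t) = 1
K(w) = 0
D(X, z) = -3 (D(X, z) = -3 + 0 = -3)
3018/1331 - 3453/D(54, -56) = 3018/1331 - 3453/(-3) = 3018*(1/1331) - 3453*(-⅓) = 3018/1331 + 1151 = 1534999/1331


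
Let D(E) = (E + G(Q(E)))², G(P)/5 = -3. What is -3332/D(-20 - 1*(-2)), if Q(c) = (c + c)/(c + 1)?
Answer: -3332/1089 ≈ -3.0597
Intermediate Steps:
Q(c) = 2*c/(1 + c) (Q(c) = (2*c)/(1 + c) = 2*c/(1 + c))
G(P) = -15 (G(P) = 5*(-3) = -15)
D(E) = (-15 + E)² (D(E) = (E - 15)² = (-15 + E)²)
-3332/D(-20 - 1*(-2)) = -3332/(-15 + (-20 - 1*(-2)))² = -3332/(-15 + (-20 + 2))² = -3332/(-15 - 18)² = -3332/((-33)²) = -3332/1089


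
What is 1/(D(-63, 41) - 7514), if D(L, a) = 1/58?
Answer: -58/435811 ≈ -0.00013309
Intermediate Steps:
D(L, a) = 1/58
1/(D(-63, 41) - 7514) = 1/(1/58 - 7514) = 1/(-435811/58) = -58/435811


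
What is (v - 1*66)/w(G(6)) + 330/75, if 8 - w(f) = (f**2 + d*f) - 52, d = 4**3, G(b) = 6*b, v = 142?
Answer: 775/177 ≈ 4.3785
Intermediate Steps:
d = 64
w(f) = 60 - f**2 - 64*f (w(f) = 8 - ((f**2 + 64*f) - 52) = 8 - (-52 + f**2 + 64*f) = 8 + (52 - f**2 - 64*f) = 60 - f**2 - 64*f)
(v - 1*66)/w(G(6)) + 330/75 = (142 - 1*66)/(60 - (6*6)**2 - 384*6) + 330/75 = (142 - 66)/(60 - 1*36**2 - 64*36) + 330*(1/75) = 76/(60 - 1*1296 - 2304) + 22/5 = 76/(60 - 1296 - 2304) + 22/5 = 76/(-3540) + 22/5 = 76*(-1/3540) + 22/5 = -19/885 + 22/5 = 775/177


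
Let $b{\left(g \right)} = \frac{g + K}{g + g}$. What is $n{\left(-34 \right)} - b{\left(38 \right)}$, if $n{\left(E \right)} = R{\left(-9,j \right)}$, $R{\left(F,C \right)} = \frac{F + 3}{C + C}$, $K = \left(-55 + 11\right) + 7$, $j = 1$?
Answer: $- \frac{229}{76} \approx -3.0132$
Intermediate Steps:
$K = -37$ ($K = -44 + 7 = -37$)
$R{\left(F,C \right)} = \frac{3 + F}{2 C}$
$n{\left(E \right)} = -3$ ($n{\left(E \right)} = \frac{3 - 9}{2 \cdot 1} = \frac{1}{2} \cdot 1 \left(-6\right) = -3$)
$b{\left(g \right)} = \frac{-37 + g}{2 g}$ ($b{\left(g \right)} = \frac{g - 37}{g + g} = \frac{-37 + g}{2 g}$)
$n{\left(-34 \right)} - b{\left(38 \right)} = -3 - \frac{-37 + 38}{2 \cdot 38} = -3 - \frac{1}{2} \cdot \frac{1}{38} \cdot 1 = -3 - \frac{1}{76} = - \frac{229}{76}$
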